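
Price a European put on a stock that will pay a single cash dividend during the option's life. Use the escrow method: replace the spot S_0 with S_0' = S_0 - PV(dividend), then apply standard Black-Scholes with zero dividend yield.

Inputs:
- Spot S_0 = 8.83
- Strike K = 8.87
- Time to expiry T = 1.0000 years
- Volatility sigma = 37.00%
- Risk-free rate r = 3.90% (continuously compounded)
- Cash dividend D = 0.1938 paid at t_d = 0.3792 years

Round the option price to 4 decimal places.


Answer: Price = 1.2066

Derivation:
PV(D) = D * exp(-r * t_d) = 0.1938 * 0.98532002 = 0.19095502
S_0' = S_0 - PV(D) = 8.8300 - 0.19095502 = 8.63904498
d1 = (ln(S_0'/K) + (r + sigma^2/2)*T) / (sigma*sqrt(T)) = 0.21910066
d2 = d1 - sigma*sqrt(T) = -0.15089934
exp(-rT) = 0.96175071
N(-d1) = 0.41328582; N(-d2) = 0.55997244
P = K * exp(-rT) * N(-d2) - S_0' * N(-d1) = 8.8700 * 0.96175071 * 0.55997244 - 8.63904498 * 0.41328582 = 1.2066


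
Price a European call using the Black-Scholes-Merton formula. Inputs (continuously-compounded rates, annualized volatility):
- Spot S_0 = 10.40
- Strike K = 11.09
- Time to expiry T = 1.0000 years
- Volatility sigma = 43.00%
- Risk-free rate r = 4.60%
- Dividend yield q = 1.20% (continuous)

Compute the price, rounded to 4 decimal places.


d1 = (ln(S/K) + (r - q + 0.5*sigma^2) * T) / (sigma * sqrt(T)) = 0.14467908
d2 = d1 - sigma * sqrt(T) = -0.28532092
exp(-rT) = 0.95504196; exp(-qT) = 0.98807171
C = S_0 * exp(-qT) * N(d1) - K * exp(-rT) * N(d2)
N(d1) = 0.55751787; N(d2) = 0.38769914
C = 10.4000 * 0.98807171 * 0.55751787 - 11.0900 * 0.95504196 * 0.38769914 = 1.6227

Answer: Price = 1.6227


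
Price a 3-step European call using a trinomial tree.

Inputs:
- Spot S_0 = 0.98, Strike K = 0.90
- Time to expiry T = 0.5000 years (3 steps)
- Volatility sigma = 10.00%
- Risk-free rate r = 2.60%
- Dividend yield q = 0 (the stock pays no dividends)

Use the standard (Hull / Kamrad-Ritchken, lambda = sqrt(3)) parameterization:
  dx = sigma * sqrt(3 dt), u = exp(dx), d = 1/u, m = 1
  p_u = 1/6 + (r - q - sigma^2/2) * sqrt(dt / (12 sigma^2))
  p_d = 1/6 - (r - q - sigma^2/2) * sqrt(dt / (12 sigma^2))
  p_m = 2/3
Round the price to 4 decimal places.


Answer: Price = V(0,0) = 0.0939

Derivation:
dt = T/N = 0.166667; dx = sigma*sqrt(3*dt) = 0.070711
u = exp(dx) = 1.073271; d = 1/u = 0.931731
p_u = 0.191415, p_m = 0.666667, p_d = 0.141918
Discount per step: exp(-r*dt) = 0.995676
Stock lattice S(k, j) with j the centered position index:
  k=0: S(0,+0) = 0.9800
  k=1: S(1,-1) = 0.9131; S(1,+0) = 0.9800; S(1,+1) = 1.0518
  k=2: S(2,-2) = 0.8508; S(2,-1) = 0.9131; S(2,+0) = 0.9800; S(2,+1) = 1.0518; S(2,+2) = 1.1289
  k=3: S(3,-3) = 0.7927; S(3,-2) = 0.8508; S(3,-1) = 0.9131; S(3,+0) = 0.9800; S(3,+1) = 1.0518; S(3,+2) = 1.1289; S(3,+3) = 1.2116
Terminal payoffs V(N, j) = max(S_T - K, 0):
  V(3,-3) = 0.000000; V(3,-2) = 0.000000; V(3,-1) = 0.013097; V(3,+0) = 0.080000; V(3,+1) = 0.151805; V(3,+2) = 0.228872; V(3,+3) = 0.311585
Backward induction: V(k, j) = exp(-r*dt) * [p_u * V(k+1, j+1) + p_m * V(k+1, j) + p_d * V(k+1, j-1)]
  V(2,-2) = exp(-r*dt) * [p_u*0.013097 + p_m*0.000000 + p_d*0.000000] = 0.002496
  V(2,-1) = exp(-r*dt) * [p_u*0.080000 + p_m*0.013097 + p_d*0.000000] = 0.023940
  V(2,+0) = exp(-r*dt) * [p_u*0.151805 + p_m*0.080000 + p_d*0.013097] = 0.083886
  V(2,+1) = exp(-r*dt) * [p_u*0.228872 + p_m*0.151805 + p_d*0.080000] = 0.155690
  V(2,+2) = exp(-r*dt) * [p_u*0.311585 + p_m*0.228872 + p_d*0.151805] = 0.232756
  V(1,-1) = exp(-r*dt) * [p_u*0.083886 + p_m*0.023940 + p_d*0.002496] = 0.032232
  V(1,+0) = exp(-r*dt) * [p_u*0.155690 + p_m*0.083886 + p_d*0.023940] = 0.088737
  V(1,+1) = exp(-r*dt) * [p_u*0.232756 + p_m*0.155690 + p_d*0.083886] = 0.159559
  V(0,+0) = exp(-r*dt) * [p_u*0.159559 + p_m*0.088737 + p_d*0.032232] = 0.093867


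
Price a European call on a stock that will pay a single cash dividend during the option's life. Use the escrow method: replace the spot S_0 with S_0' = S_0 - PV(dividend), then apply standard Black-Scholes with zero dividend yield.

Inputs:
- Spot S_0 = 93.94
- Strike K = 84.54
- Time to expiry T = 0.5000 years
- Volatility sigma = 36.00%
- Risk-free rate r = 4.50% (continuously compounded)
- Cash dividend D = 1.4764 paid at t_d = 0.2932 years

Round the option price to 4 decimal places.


PV(D) = D * exp(-r * t_d) = 1.4764 * 0.98689266 = 1.45704832
S_0' = S_0 - PV(D) = 93.9400 - 1.45704832 = 92.48295168
d1 = (ln(S_0'/K) + (r + sigma^2/2)*T) / (sigma*sqrt(T)) = 0.56843342
d2 = d1 - sigma*sqrt(T) = 0.31387498
exp(-rT) = 0.97775124
N(d1) = 0.71512965; N(d2) = 0.62319200
C = S_0' * N(d1) - K * exp(-rT) * N(d2) = 92.48295168 * 0.71512965 - 84.5400 * 0.97775124 * 0.62319200 = 14.6248

Answer: Price = 14.6248


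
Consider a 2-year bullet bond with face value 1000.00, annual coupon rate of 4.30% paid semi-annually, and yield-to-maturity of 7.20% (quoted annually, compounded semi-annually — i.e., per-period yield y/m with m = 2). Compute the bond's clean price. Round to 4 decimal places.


Answer: Price = 946.8665

Derivation:
Coupon per period c = face * coupon_rate / m = 21.500000
Periods per year m = 2; per-period yield y/m = 0.036000
Number of cashflows N = 4
Cashflows (t years, CF_t, discount factor 1/(1+y/m)^(m*t), PV):
  t = 0.5000: CF_t = 21.500000, DF = 0.965251, PV = 20.752896
  t = 1.0000: CF_t = 21.500000, DF = 0.931709, PV = 20.031753
  t = 1.5000: CF_t = 21.500000, DF = 0.899333, PV = 19.335669
  t = 2.0000: CF_t = 1021.500000, DF = 0.868082, PV = 886.746227
Price P = sum_t PV_t = 946.866544


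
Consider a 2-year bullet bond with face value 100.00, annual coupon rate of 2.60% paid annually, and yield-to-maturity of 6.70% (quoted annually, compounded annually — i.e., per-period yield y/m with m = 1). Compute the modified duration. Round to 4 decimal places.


Coupon per period c = face * coupon_rate / m = 2.600000
Periods per year m = 1; per-period yield y/m = 0.067000
Number of cashflows N = 2
Cashflows (t years, CF_t, discount factor 1/(1+y/m)^(m*t), PV):
  t = 1.0000: CF_t = 2.600000, DF = 0.937207, PV = 2.436739
  t = 2.0000: CF_t = 102.600000, DF = 0.878357, PV = 90.119448
Price P = sum_t PV_t = 92.556186
First compute Macaulay numerator sum_t t * PV_t:
  t * PV_t at t = 1.0000: 2.436739
  t * PV_t at t = 2.0000: 180.238896
Macaulay duration D = 182.675634 / 92.556186 = 1.973673
Modified duration = D / (1 + y/m) = 1.973673 / (1 + 0.067000) = 1.849740

Answer: Modified duration = 1.8497


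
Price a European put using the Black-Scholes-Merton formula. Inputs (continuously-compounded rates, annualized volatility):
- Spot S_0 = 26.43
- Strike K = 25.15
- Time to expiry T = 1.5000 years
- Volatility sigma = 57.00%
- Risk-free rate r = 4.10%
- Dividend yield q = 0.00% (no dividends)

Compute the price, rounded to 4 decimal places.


d1 = (ln(S/K) + (r - q + 0.5*sigma^2) * T) / (sigma * sqrt(T)) = 0.50825742
d2 = d1 - sigma * sqrt(T) = -0.18984716
exp(-rT) = 0.94035295; exp(-qT) = 1.00000000
P = K * exp(-rT) * N(-d2) - S_0 * exp(-qT) * N(-d1)
N(-d1) = 0.30563641; N(-d2) = 0.57528555
P = 25.1500 * 0.94035295 * 0.57528555 - 26.4300 * 1.00000000 * 0.30563641 = 5.5275

Answer: Price = 5.5275


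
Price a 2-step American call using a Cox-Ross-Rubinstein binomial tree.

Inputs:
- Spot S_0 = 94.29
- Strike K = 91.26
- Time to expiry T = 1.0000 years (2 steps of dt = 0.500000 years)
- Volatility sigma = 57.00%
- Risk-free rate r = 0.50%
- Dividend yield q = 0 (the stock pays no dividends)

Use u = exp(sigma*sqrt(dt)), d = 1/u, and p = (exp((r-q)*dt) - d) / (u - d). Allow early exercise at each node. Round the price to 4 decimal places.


Answer: Price = V(0,0) = 20.8803

Derivation:
dt = T/N = 0.500000
u = exp(sigma*sqrt(dt)) = 1.496383; d = 1/u = 0.668278
p = (exp((r-q)*dt) - d) / (u - d) = 0.403602
Discount per step: exp(-r*dt) = 0.997503
Stock lattice S(k, i) with i counting down-moves:
  k=0: S(0,0) = 94.2900
  k=1: S(1,0) = 141.0940; S(1,1) = 63.0119
  k=2: S(2,0) = 211.1306; S(2,1) = 94.2900; S(2,2) = 42.1095
Terminal payoffs V(N, i) = max(S_T - K, 0):
  V(2,0) = 119.870594; V(2,1) = 3.030000; V(2,2) = 0.000000
Backward induction: V(k, i) = exp(-r*dt) * [p * V(k+1, i) + (1-p) * V(k+1, i+1)]; then take max(V_cont, immediate exercise) for American.
  V(1,0) = exp(-r*dt) * [p*119.870594 + (1-p)*3.030000] = 50.061818; exercise = 49.833953; V(1,0) = max -> 50.061818
  V(1,1) = exp(-r*dt) * [p*3.030000 + (1-p)*0.000000] = 1.219861; exercise = 0.000000; V(1,1) = max -> 1.219861
  V(0,0) = exp(-r*dt) * [p*50.061818 + (1-p)*1.219861] = 20.880320; exercise = 3.030000; V(0,0) = max -> 20.880320


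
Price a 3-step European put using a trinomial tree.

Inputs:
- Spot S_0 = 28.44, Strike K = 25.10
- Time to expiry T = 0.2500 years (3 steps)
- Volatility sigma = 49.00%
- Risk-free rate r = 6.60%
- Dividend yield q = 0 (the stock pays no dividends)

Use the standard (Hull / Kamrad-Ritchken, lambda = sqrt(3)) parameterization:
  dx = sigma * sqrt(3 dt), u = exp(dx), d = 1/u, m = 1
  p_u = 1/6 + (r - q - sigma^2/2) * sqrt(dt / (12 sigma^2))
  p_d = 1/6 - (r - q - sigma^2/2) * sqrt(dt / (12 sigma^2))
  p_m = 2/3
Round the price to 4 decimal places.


dt = T/N = 0.083333; dx = sigma*sqrt(3*dt) = 0.245000
u = exp(dx) = 1.277621; d = 1/u = 0.782705
p_u = 0.157474, p_m = 0.666667, p_d = 0.175859
Discount per step: exp(-r*dt) = 0.994515
Stock lattice S(k, j) with j the centered position index:
  k=0: S(0,+0) = 28.4400
  k=1: S(1,-1) = 22.2601; S(1,+0) = 28.4400; S(1,+1) = 36.3356
  k=2: S(2,-2) = 17.4231; S(2,-1) = 22.2601; S(2,+0) = 28.4400; S(2,+1) = 36.3356; S(2,+2) = 46.4231
  k=3: S(3,-3) = 13.6371; S(3,-2) = 17.4231; S(3,-1) = 22.2601; S(3,+0) = 28.4400; S(3,+1) = 36.3356; S(3,+2) = 46.4231; S(3,+3) = 59.3111
Terminal payoffs V(N, j) = max(K - S_T, 0):
  V(3,-3) = 11.462865; V(3,-2) = 7.676905; V(3,-1) = 2.839883; V(3,+0) = 0.000000; V(3,+1) = 0.000000; V(3,+2) = 0.000000; V(3,+3) = 0.000000
Backward induction: V(k, j) = exp(-r*dt) * [p_u * V(k+1, j+1) + p_m * V(k+1, j) + p_d * V(k+1, j-1)]
  V(2,-2) = exp(-r*dt) * [p_u*2.839883 + p_m*7.676905 + p_d*11.462865] = 7.539411
  V(2,-1) = exp(-r*dt) * [p_u*0.000000 + p_m*2.839883 + p_d*7.676905] = 3.225518
  V(2,+0) = exp(-r*dt) * [p_u*0.000000 + p_m*0.000000 + p_d*2.839883] = 0.496679
  V(2,+1) = exp(-r*dt) * [p_u*0.000000 + p_m*0.000000 + p_d*0.000000] = 0.000000
  V(2,+2) = exp(-r*dt) * [p_u*0.000000 + p_m*0.000000 + p_d*0.000000] = 0.000000
  V(1,-1) = exp(-r*dt) * [p_u*0.496679 + p_m*3.225518 + p_d*7.539411] = 3.534936
  V(1,+0) = exp(-r*dt) * [p_u*0.000000 + p_m*0.496679 + p_d*3.225518] = 0.893428
  V(1,+1) = exp(-r*dt) * [p_u*0.000000 + p_m*0.000000 + p_d*0.496679] = 0.086866
  V(0,+0) = exp(-r*dt) * [p_u*0.086866 + p_m*0.893428 + p_d*3.534936] = 1.224196

Answer: Price = V(0,0) = 1.2242


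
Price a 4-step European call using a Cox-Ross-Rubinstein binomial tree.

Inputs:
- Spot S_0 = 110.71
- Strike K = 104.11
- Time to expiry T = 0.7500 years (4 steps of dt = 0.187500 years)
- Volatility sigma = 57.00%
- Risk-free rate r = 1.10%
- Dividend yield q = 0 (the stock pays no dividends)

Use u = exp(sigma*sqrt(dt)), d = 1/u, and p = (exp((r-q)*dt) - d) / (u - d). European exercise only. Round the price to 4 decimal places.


Answer: Price = V(0,0) = 24.5708

Derivation:
dt = T/N = 0.187500
u = exp(sigma*sqrt(dt)) = 1.279945; d = 1/u = 0.781283
p = (exp((r-q)*dt) - d) / (u - d) = 0.442747
Discount per step: exp(-r*dt) = 0.997940
Stock lattice S(k, i) with i counting down-moves:
  k=0: S(0,0) = 110.7100
  k=1: S(1,0) = 141.7027; S(1,1) = 86.4959
  k=2: S(2,0) = 181.3717; S(2,1) = 110.7100; S(2,2) = 67.5778
  k=3: S(3,0) = 232.1459; S(3,1) = 141.7027; S(3,2) = 86.4959; S(3,3) = 52.7974
  k=4: S(4,0) = 297.1340; S(4,1) = 181.3717; S(4,2) = 110.7100; S(4,3) = 67.5778; S(4,4) = 41.2498
Terminal payoffs V(N, i) = max(S_T - K, 0):
  V(4,0) = 193.023975; V(4,1) = 77.261724; V(4,2) = 6.600000; V(4,3) = 0.000000; V(4,4) = 0.000000
Backward induction: V(k, i) = exp(-r*dt) * [p * V(k+1, i) + (1-p) * V(k+1, i+1)].
  V(3,0) = exp(-r*dt) * [p*193.023975 + (1-p)*77.261724] = 128.250368
  V(3,1) = exp(-r*dt) * [p*77.261724 + (1-p)*6.600000] = 37.807235
  V(3,2) = exp(-r*dt) * [p*6.600000 + (1-p)*0.000000] = 2.916112
  V(3,3) = exp(-r*dt) * [p*0.000000 + (1-p)*0.000000] = 0.000000
  V(2,0) = exp(-r*dt) * [p*128.250368 + (1-p)*37.807235] = 77.690293
  V(2,1) = exp(-r*dt) * [p*37.807235 + (1-p)*2.916112] = 18.326228
  V(2,2) = exp(-r*dt) * [p*2.916112 + (1-p)*0.000000] = 1.288441
  V(1,0) = exp(-r*dt) * [p*77.690293 + (1-p)*18.326228] = 44.517600
  V(1,1) = exp(-r*dt) * [p*18.326228 + (1-p)*1.288441] = 8.813680
  V(0,0) = exp(-r*dt) * [p*44.517600 + (1-p)*8.813680] = 24.570767


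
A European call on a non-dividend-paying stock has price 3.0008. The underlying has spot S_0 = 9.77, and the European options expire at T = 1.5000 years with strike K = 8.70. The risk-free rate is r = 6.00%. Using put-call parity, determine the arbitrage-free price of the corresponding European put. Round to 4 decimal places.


Answer: Put price = 1.1820

Derivation:
Put-call parity: C - P = S_0 * exp(-qT) - K * exp(-rT).
S_0 * exp(-qT) = 9.7700 * 1.00000000 = 9.77000000
K * exp(-rT) = 8.7000 * 0.91393119 = 7.95120131
P = C - S*exp(-qT) + K*exp(-rT)
P = 3.0008 - 9.77000000 + 7.95120131 = 1.1820


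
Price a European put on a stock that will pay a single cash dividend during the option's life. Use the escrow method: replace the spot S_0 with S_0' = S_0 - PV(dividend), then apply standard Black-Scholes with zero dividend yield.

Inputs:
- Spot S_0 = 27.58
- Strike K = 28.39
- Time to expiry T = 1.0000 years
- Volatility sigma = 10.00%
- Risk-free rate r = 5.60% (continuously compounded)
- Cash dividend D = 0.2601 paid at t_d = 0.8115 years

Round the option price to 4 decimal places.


PV(D) = D * exp(-r * t_d) = 0.2601 * 0.95557311 = 0.24854457
S_0' = S_0 - PV(D) = 27.5800 - 0.24854457 = 27.33145543
d1 = (ln(S_0'/K) + (r + sigma^2/2)*T) / (sigma*sqrt(T)) = 0.23001282
d2 = d1 - sigma*sqrt(T) = 0.13001282
exp(-rT) = 0.94553914
N(-d1) = 0.40904090; N(-d2) = 0.44827814
P = K * exp(-rT) * N(-d2) - S_0' * N(-d1) = 28.3900 * 0.94553914 * 0.44827814 - 27.33145543 * 0.40904090 = 0.8538

Answer: Price = 0.8538


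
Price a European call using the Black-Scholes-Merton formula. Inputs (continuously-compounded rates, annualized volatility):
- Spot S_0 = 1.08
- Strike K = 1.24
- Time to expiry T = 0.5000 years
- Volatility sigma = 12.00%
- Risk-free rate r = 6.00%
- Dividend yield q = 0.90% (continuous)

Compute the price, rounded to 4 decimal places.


d1 = (ln(S/K) + (r - q + 0.5*sigma^2) * T) / (sigma * sqrt(T)) = -1.28517056
d2 = d1 - sigma * sqrt(T) = -1.37002338
exp(-rT) = 0.97044553; exp(-qT) = 0.99551011
C = S_0 * exp(-qT) * N(d1) - K * exp(-rT) * N(d2)
N(d1) = 0.09936634; N(d2) = 0.08533980
C = 1.0800 * 0.99551011 * 0.09936634 - 1.2400 * 0.97044553 * 0.08533980 = 0.0041

Answer: Price = 0.0041


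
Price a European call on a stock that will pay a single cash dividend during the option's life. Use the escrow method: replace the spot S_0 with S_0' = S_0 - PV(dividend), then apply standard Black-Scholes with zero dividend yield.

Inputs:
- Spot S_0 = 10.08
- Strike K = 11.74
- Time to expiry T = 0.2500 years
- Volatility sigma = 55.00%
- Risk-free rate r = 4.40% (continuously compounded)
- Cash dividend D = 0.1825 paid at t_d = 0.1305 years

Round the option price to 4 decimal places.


PV(D) = D * exp(-r * t_d) = 0.1825 * 0.99427445 = 0.18145509
S_0' = S_0 - PV(D) = 10.0800 - 0.18145509 = 9.89854491
d1 = (ln(S_0'/K) + (r + sigma^2/2)*T) / (sigma*sqrt(T)) = -0.44291472
d2 = d1 - sigma*sqrt(T) = -0.71791472
exp(-rT) = 0.98906028
N(d1) = 0.32891371; N(d2) = 0.23640494
C = S_0' * N(d1) - K * exp(-rT) * N(d2) = 9.89854491 * 0.32891371 - 11.7400 * 0.98906028 * 0.23640494 = 0.5107

Answer: Price = 0.5107


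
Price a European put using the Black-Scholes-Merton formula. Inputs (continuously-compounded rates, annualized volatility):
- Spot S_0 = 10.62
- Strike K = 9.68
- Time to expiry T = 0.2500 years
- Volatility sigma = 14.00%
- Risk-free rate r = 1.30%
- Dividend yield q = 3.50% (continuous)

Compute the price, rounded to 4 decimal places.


d1 = (ln(S/K) + (r - q + 0.5*sigma^2) * T) / (sigma * sqrt(T)) = 1.28038735
d2 = d1 - sigma * sqrt(T) = 1.21038735
exp(-rT) = 0.99675528; exp(-qT) = 0.99128817
P = K * exp(-rT) * N(-d2) - S_0 * exp(-qT) * N(-d1)
N(-d1) = 0.10020447; N(-d2) = 0.11306515
P = 9.6800 * 0.99675528 * 0.11306515 - 10.6200 * 0.99128817 * 0.10020447 = 0.0360

Answer: Price = 0.0360


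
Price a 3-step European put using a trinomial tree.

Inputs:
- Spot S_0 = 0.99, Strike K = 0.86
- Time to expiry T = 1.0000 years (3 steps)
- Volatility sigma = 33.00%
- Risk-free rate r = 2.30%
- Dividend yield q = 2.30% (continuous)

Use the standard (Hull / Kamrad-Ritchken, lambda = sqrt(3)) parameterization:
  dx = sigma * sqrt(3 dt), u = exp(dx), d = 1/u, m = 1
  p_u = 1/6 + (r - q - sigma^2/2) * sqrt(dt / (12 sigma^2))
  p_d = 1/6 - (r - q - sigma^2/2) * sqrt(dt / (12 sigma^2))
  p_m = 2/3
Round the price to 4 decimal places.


dt = T/N = 0.333333; dx = sigma*sqrt(3*dt) = 0.330000
u = exp(dx) = 1.390968; d = 1/u = 0.718924
p_u = 0.139167, p_m = 0.666667, p_d = 0.194167
Discount per step: exp(-r*dt) = 0.992363
Stock lattice S(k, j) with j the centered position index:
  k=0: S(0,+0) = 0.9900
  k=1: S(1,-1) = 0.7117; S(1,+0) = 0.9900; S(1,+1) = 1.3771
  k=2: S(2,-2) = 0.5117; S(2,-1) = 0.7117; S(2,+0) = 0.9900; S(2,+1) = 1.3771; S(2,+2) = 1.9154
  k=3: S(3,-3) = 0.3679; S(3,-2) = 0.5117; S(3,-1) = 0.7117; S(3,+0) = 0.9900; S(3,+1) = 1.3771; S(3,+2) = 1.9154; S(3,+3) = 2.6643
Terminal payoffs V(N, j) = max(K - S_T, 0):
  V(3,-3) = 0.492139; V(3,-2) = 0.348317; V(3,-1) = 0.148266; V(3,+0) = 0.000000; V(3,+1) = 0.000000; V(3,+2) = 0.000000; V(3,+3) = 0.000000
Backward induction: V(k, j) = exp(-r*dt) * [p_u * V(k+1, j+1) + p_m * V(k+1, j) + p_d * V(k+1, j-1)]
  V(2,-2) = exp(-r*dt) * [p_u*0.148266 + p_m*0.348317 + p_d*0.492139] = 0.345741
  V(2,-1) = exp(-r*dt) * [p_u*0.000000 + p_m*0.148266 + p_d*0.348317] = 0.165204
  V(2,+0) = exp(-r*dt) * [p_u*0.000000 + p_m*0.000000 + p_d*0.148266] = 0.028568
  V(2,+1) = exp(-r*dt) * [p_u*0.000000 + p_m*0.000000 + p_d*0.000000] = 0.000000
  V(2,+2) = exp(-r*dt) * [p_u*0.000000 + p_m*0.000000 + p_d*0.000000] = 0.000000
  V(1,-1) = exp(-r*dt) * [p_u*0.028568 + p_m*0.165204 + p_d*0.345741] = 0.179859
  V(1,+0) = exp(-r*dt) * [p_u*0.000000 + p_m*0.028568 + p_d*0.165204] = 0.050732
  V(1,+1) = exp(-r*dt) * [p_u*0.000000 + p_m*0.000000 + p_d*0.028568] = 0.005505
  V(0,+0) = exp(-r*dt) * [p_u*0.005505 + p_m*0.050732 + p_d*0.179859] = 0.068979

Answer: Price = V(0,0) = 0.0690


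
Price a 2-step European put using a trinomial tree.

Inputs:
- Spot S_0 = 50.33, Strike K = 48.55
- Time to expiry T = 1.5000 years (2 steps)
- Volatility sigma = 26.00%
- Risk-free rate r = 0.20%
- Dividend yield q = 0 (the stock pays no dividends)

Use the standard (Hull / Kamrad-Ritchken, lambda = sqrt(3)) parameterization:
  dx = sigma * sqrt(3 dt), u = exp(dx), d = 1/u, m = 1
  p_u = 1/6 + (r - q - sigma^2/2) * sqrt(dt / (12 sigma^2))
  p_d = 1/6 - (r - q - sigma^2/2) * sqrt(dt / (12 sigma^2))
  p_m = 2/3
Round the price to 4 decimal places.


Answer: Price = V(0,0) = 4.7833

Derivation:
dt = T/N = 0.750000; dx = sigma*sqrt(3*dt) = 0.390000
u = exp(dx) = 1.476981; d = 1/u = 0.677057
p_u = 0.136090, p_m = 0.666667, p_d = 0.197244
Discount per step: exp(-r*dt) = 0.998501
Stock lattice S(k, j) with j the centered position index:
  k=0: S(0,+0) = 50.3300
  k=1: S(1,-1) = 34.0763; S(1,+0) = 50.3300; S(1,+1) = 74.3364
  k=2: S(2,-2) = 23.0716; S(2,-1) = 34.0763; S(2,+0) = 50.3300; S(2,+1) = 74.3364; S(2,+2) = 109.7935
Terminal payoffs V(N, j) = max(K - S_T, 0):
  V(2,-2) = 25.478425; V(2,-1) = 14.473728; V(2,+0) = 0.000000; V(2,+1) = 0.000000; V(2,+2) = 0.000000
Backward induction: V(k, j) = exp(-r*dt) * [p_u * V(k+1, j+1) + p_m * V(k+1, j) + p_d * V(k+1, j-1)]
  V(1,-1) = exp(-r*dt) * [p_u*0.000000 + p_m*14.473728 + p_d*25.478425] = 14.652612
  V(1,+0) = exp(-r*dt) * [p_u*0.000000 + p_m*0.000000 + p_d*14.473728] = 2.850571
  V(1,+1) = exp(-r*dt) * [p_u*0.000000 + p_m*0.000000 + p_d*0.000000] = 0.000000
  V(0,+0) = exp(-r*dt) * [p_u*0.000000 + p_m*2.850571 + p_d*14.652612] = 4.783334


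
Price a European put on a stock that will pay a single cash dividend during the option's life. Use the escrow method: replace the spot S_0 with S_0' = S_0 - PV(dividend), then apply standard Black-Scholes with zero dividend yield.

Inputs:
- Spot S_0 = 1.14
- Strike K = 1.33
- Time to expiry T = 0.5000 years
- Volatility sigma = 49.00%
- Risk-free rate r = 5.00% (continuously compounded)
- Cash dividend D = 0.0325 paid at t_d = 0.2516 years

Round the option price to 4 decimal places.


PV(D) = D * exp(-r * t_d) = 0.0325 * 0.98749880 = 0.03209371
S_0' = S_0 - PV(D) = 1.1400 - 0.03209371 = 1.10790629
d1 = (ln(S_0'/K) + (r + sigma^2/2)*T) / (sigma*sqrt(T)) = -0.28192473
d2 = d1 - sigma*sqrt(T) = -0.62840705
exp(-rT) = 0.97530991
N(-d1) = 0.61099939; N(-d2) = 0.73513134
P = K * exp(-rT) * N(-d2) - S_0' * N(-d1) = 1.3300 * 0.97530991 * 0.73513134 - 1.10790629 * 0.61099939 = 0.2767

Answer: Price = 0.2767


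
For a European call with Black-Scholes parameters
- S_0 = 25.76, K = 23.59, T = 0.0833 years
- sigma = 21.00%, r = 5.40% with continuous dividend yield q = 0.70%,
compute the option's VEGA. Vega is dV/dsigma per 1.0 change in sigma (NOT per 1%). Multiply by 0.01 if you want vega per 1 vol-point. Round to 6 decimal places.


Answer: Vega = 0.896131

Derivation:
d1 = 1.5468142226; d2 = 1.4862045699
phi(d1) = 0.1206024533; exp(-qT) = 0.9994170700; exp(-rT) = 0.9955119017
Vega = S * exp(-qT) * phi(d1) * sqrt(T) = 25.7600 * 0.9994170700 * 0.1206024533 * 0.2886173938 = 0.896131


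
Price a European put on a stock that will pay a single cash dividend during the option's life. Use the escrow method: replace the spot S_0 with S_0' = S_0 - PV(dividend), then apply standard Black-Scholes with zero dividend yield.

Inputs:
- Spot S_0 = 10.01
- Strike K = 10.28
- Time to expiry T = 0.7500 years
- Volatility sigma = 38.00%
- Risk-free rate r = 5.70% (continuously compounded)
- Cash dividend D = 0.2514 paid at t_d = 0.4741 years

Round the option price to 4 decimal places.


PV(D) = D * exp(-r * t_d) = 0.2514 * 0.97333817 = 0.24469722
S_0' = S_0 - PV(D) = 10.0100 - 0.24469722 = 9.76530278
d1 = (ln(S_0'/K) + (r + sigma^2/2)*T) / (sigma*sqrt(T)) = 0.13836749
d2 = d1 - sigma*sqrt(T) = -0.19072216
exp(-rT) = 0.95815090
N(-d1) = 0.44497499; N(-d2) = 0.57562836
P = K * exp(-rT) * N(-d2) - S_0' * N(-d1) = 10.2800 * 0.95815090 * 0.57562836 - 9.76530278 * 0.44497499 = 1.3245

Answer: Price = 1.3245


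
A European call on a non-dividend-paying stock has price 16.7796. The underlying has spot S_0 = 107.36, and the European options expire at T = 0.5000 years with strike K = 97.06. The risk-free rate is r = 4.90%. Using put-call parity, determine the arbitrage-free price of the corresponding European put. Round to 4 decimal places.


Answer: Put price = 4.1305

Derivation:
Put-call parity: C - P = S_0 * exp(-qT) - K * exp(-rT).
S_0 * exp(-qT) = 107.3600 * 1.00000000 = 107.36000000
K * exp(-rT) = 97.0600 * 0.97579769 = 94.71092369
P = C - S*exp(-qT) + K*exp(-rT)
P = 16.7796 - 107.36000000 + 94.71092369 = 4.1305


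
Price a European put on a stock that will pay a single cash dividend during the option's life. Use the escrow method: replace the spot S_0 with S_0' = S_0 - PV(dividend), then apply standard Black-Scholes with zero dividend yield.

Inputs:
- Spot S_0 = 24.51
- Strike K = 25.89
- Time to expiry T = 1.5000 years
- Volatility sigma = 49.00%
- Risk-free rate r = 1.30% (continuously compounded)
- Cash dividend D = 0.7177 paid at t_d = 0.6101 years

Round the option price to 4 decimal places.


Answer: Price = 6.6298

Derivation:
PV(D) = D * exp(-r * t_d) = 0.7177 * 0.99210007 = 0.71203022
S_0' = S_0 - PV(D) = 24.5100 - 0.71203022 = 23.79796978
d1 = (ln(S_0'/K) + (r + sigma^2/2)*T) / (sigma*sqrt(T)) = 0.19215744
d2 = d1 - sigma*sqrt(T) = -0.40796755
exp(-rT) = 0.98068890
N(-d1) = 0.42380944; N(-d2) = 0.65835125
P = K * exp(-rT) * N(-d2) - S_0' * N(-d1) = 25.8900 * 0.98068890 * 0.65835125 - 23.79796978 * 0.42380944 = 6.6298


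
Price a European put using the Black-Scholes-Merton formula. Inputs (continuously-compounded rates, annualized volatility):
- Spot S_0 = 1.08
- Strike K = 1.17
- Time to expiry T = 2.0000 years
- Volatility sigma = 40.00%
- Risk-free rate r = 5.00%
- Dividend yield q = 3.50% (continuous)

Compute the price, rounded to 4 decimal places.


Answer: Price = 0.2567

Derivation:
d1 = (ln(S/K) + (r - q + 0.5*sigma^2) * T) / (sigma * sqrt(T)) = 0.19437887
d2 = d1 - sigma * sqrt(T) = -0.37130656
exp(-rT) = 0.90483742; exp(-qT) = 0.93239382
P = K * exp(-rT) * N(-d2) - S_0 * exp(-qT) * N(-d1)
N(-d1) = 0.42293962; N(-d2) = 0.64479539
P = 1.1700 * 0.90483742 * 0.64479539 - 1.0800 * 0.93239382 * 0.42293962 = 0.2567


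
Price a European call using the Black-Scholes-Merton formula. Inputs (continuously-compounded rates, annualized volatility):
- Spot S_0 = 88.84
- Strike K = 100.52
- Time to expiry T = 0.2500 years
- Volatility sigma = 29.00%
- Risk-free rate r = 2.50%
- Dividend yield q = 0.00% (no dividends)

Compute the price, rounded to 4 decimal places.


Answer: Price = 1.6143

Derivation:
d1 = (ln(S/K) + (r - q + 0.5*sigma^2) * T) / (sigma * sqrt(T)) = -0.73625665
d2 = d1 - sigma * sqrt(T) = -0.88125665
exp(-rT) = 0.99376949; exp(-qT) = 1.00000000
C = S_0 * exp(-qT) * N(d1) - K * exp(-rT) * N(d2)
N(d1) = 0.23078726; N(d2) = 0.18908946
C = 88.8400 * 1.00000000 * 0.23078726 - 100.5200 * 0.99376949 * 0.18908946 = 1.6143


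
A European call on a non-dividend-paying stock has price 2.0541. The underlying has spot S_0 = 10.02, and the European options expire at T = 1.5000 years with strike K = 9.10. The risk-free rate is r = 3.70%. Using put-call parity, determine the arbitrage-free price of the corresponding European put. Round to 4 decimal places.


Put-call parity: C - P = S_0 * exp(-qT) - K * exp(-rT).
S_0 * exp(-qT) = 10.0200 * 1.00000000 = 10.02000000
K * exp(-rT) = 9.1000 * 0.94601202 = 8.60870942
P = C - S*exp(-qT) + K*exp(-rT)
P = 2.0541 - 10.02000000 + 8.60870942 = 0.6428

Answer: Put price = 0.6428


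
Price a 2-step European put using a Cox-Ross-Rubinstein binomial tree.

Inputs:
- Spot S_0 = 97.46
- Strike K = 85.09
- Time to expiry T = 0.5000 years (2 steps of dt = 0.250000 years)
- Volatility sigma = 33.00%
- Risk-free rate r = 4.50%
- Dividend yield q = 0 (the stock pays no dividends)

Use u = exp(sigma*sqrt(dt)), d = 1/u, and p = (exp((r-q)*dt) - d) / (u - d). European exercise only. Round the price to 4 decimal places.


dt = T/N = 0.250000
u = exp(sigma*sqrt(dt)) = 1.179393; d = 1/u = 0.847894
p = (exp((r-q)*dt) - d) / (u - d) = 0.492972
Discount per step: exp(-r*dt) = 0.988813
Stock lattice S(k, i) with i counting down-moves:
  k=0: S(0,0) = 97.4600
  k=1: S(1,0) = 114.9437; S(1,1) = 82.6357
  k=2: S(2,0) = 135.5638; S(2,1) = 97.4600; S(2,2) = 70.0663
Terminal payoffs V(N, i) = max(K - S_T, 0):
  V(2,0) = 0.000000; V(2,1) = 0.000000; V(2,2) = 15.023693
Backward induction: V(k, i) = exp(-r*dt) * [p * V(k+1, i) + (1-p) * V(k+1, i+1)].
  V(1,0) = exp(-r*dt) * [p*0.000000 + (1-p)*0.000000] = 0.000000
  V(1,1) = exp(-r*dt) * [p*0.000000 + (1-p)*15.023693] = 7.532222
  V(0,0) = exp(-r*dt) * [p*0.000000 + (1-p)*7.532222] = 3.776327

Answer: Price = V(0,0) = 3.7763


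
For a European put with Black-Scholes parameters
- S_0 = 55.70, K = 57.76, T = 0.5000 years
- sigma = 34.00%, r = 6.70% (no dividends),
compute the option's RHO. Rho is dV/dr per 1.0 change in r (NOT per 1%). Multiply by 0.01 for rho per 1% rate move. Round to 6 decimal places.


d1 = 0.1084936909; d2 = -0.1319226147
phi(d1) = 0.3966012252; exp(-qT) = 1.0000000000; exp(-rT) = 0.9670549112
N(-d2) = 0.5524772495
Rho = -K*T*exp(-rT)*N(-d2) = -57.7600 * 0.5000 * 0.9670549112 * 0.5524772495 = -15.429886

Answer: Rho = -15.429886


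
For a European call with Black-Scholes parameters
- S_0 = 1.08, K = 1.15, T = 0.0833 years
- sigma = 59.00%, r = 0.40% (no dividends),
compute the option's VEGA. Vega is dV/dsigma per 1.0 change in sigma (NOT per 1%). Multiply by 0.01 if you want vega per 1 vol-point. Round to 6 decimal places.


d1 = -0.2817015241; d2 = -0.4519857865
phi(d1) = 0.3834230203; exp(-qT) = 1.0000000000; exp(-rT) = 0.9996668555
Vega = S * exp(-qT) * phi(d1) * sqrt(T) = 1.0800 * 1.0000000000 * 0.3834230203 * 0.2886173938 = 0.119516

Answer: Vega = 0.119516


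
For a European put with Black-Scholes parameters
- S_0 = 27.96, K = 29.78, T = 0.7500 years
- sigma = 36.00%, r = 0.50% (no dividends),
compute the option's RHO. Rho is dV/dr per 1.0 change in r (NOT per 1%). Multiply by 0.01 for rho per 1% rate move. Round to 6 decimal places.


d1 = -0.0343591085; d2 = -0.3461282539
phi(d1) = 0.3987068646; exp(-qT) = 1.0000000000; exp(-rT) = 0.9962570225
N(-d2) = 0.6353768346
Rho = -K*T*exp(-rT)*N(-d2) = -29.7800 * 0.7500 * 0.9962570225 * 0.6353768346 = -14.138024

Answer: Rho = -14.138024


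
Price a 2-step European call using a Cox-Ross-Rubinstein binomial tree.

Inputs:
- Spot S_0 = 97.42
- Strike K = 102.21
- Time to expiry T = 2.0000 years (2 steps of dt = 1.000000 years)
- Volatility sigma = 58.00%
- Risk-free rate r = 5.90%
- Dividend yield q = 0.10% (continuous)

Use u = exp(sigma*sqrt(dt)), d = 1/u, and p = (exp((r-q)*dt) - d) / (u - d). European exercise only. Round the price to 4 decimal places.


dt = T/N = 1.000000
u = exp(sigma*sqrt(dt)) = 1.786038; d = 1/u = 0.559898
p = (exp((r-q)*dt) - d) / (u - d) = 0.407634
Discount per step: exp(-r*dt) = 0.942707
Stock lattice S(k, i) with i counting down-moves:
  k=0: S(0,0) = 97.4200
  k=1: S(1,0) = 173.9959; S(1,1) = 54.5453
  k=2: S(2,0) = 310.7633; S(2,1) = 97.4200; S(2,2) = 30.5398
Terminal payoffs V(N, i) = max(S_T - K, 0):
  V(2,0) = 208.553300; V(2,1) = 0.000000; V(2,2) = 0.000000
Backward induction: V(k, i) = exp(-r*dt) * [p * V(k+1, i) + (1-p) * V(k+1, i+1)].
  V(1,0) = exp(-r*dt) * [p*208.553300 + (1-p)*0.000000] = 80.142763
  V(1,1) = exp(-r*dt) * [p*0.000000 + (1-p)*0.000000] = 0.000000
  V(0,0) = exp(-r*dt) * [p*80.142763 + (1-p)*0.000000] = 30.797223

Answer: Price = V(0,0) = 30.7972


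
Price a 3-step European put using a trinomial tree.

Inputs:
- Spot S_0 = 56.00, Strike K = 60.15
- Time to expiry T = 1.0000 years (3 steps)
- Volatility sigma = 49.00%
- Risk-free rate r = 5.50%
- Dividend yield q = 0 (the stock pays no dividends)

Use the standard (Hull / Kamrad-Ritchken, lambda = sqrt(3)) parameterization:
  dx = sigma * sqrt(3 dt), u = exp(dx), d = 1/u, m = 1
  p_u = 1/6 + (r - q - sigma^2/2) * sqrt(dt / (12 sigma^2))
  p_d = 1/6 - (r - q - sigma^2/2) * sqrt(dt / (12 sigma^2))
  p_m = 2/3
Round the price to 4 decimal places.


Answer: Price = V(0,0) = 11.0691

Derivation:
dt = T/N = 0.333333; dx = sigma*sqrt(3*dt) = 0.490000
u = exp(dx) = 1.632316; d = 1/u = 0.612626
p_u = 0.144541, p_m = 0.666667, p_d = 0.188793
Discount per step: exp(-r*dt) = 0.981834
Stock lattice S(k, j) with j the centered position index:
  k=0: S(0,+0) = 56.0000
  k=1: S(1,-1) = 34.3071; S(1,+0) = 56.0000; S(1,+1) = 91.4097
  k=2: S(2,-2) = 21.0174; S(2,-1) = 34.3071; S(2,+0) = 56.0000; S(2,+1) = 91.4097; S(2,+2) = 149.2095
  k=3: S(3,-3) = 12.8758; S(3,-2) = 21.0174; S(3,-1) = 34.3071; S(3,+0) = 56.0000; S(3,+1) = 91.4097; S(3,+2) = 149.2095; S(3,+3) = 243.5572
Terminal payoffs V(N, j) = max(K - S_T, 0):
  V(3,-3) = 47.274173; V(3,-2) = 39.132578; V(3,-1) = 25.842922; V(3,+0) = 4.150000; V(3,+1) = 0.000000; V(3,+2) = 0.000000; V(3,+3) = 0.000000
Backward induction: V(k, j) = exp(-r*dt) * [p_u * V(k+1, j+1) + p_m * V(k+1, j) + p_d * V(k+1, j-1)]
  V(2,-2) = exp(-r*dt) * [p_u*25.842922 + p_m*39.132578 + p_d*47.274173] = 38.044831
  V(2,-1) = exp(-r*dt) * [p_u*4.150000 + p_m*25.842922 + p_d*39.132578] = 24.758308
  V(2,+0) = exp(-r*dt) * [p_u*0.000000 + p_m*4.150000 + p_d*25.842922] = 7.506724
  V(2,+1) = exp(-r*dt) * [p_u*0.000000 + p_m*0.000000 + p_d*4.150000] = 0.769256
  V(2,+2) = exp(-r*dt) * [p_u*0.000000 + p_m*0.000000 + p_d*0.000000] = 0.000000
  V(1,-1) = exp(-r*dt) * [p_u*7.506724 + p_m*24.758308 + p_d*38.044831] = 24.323110
  V(1,+0) = exp(-r*dt) * [p_u*0.769256 + p_m*7.506724 + p_d*24.758308] = 9.612010
  V(1,+1) = exp(-r*dt) * [p_u*0.000000 + p_m*0.769256 + p_d*7.506724] = 1.894989
  V(0,+0) = exp(-r*dt) * [p_u*1.894989 + p_m*9.612010 + p_d*24.323110] = 11.069125


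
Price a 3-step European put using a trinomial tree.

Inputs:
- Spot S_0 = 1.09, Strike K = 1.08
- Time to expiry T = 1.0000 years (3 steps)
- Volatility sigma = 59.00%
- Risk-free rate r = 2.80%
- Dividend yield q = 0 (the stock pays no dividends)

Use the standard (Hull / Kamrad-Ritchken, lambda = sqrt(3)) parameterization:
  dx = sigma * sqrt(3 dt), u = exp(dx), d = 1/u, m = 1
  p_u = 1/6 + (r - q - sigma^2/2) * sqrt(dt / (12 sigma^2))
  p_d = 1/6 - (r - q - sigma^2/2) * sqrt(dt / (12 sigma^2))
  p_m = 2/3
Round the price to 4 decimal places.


Answer: Price = V(0,0) = 0.2062

Derivation:
dt = T/N = 0.333333; dx = sigma*sqrt(3*dt) = 0.590000
u = exp(dx) = 1.803988; d = 1/u = 0.554327
p_u = 0.125410, p_m = 0.666667, p_d = 0.207924
Discount per step: exp(-r*dt) = 0.990710
Stock lattice S(k, j) with j the centered position index:
  k=0: S(0,+0) = 1.0900
  k=1: S(1,-1) = 0.6042; S(1,+0) = 1.0900; S(1,+1) = 1.9663
  k=2: S(2,-2) = 0.3349; S(2,-1) = 0.6042; S(2,+0) = 1.0900; S(2,+1) = 1.9663; S(2,+2) = 3.5473
  k=3: S(3,-3) = 0.1857; S(3,-2) = 0.3349; S(3,-1) = 0.6042; S(3,+0) = 1.0900; S(3,+1) = 1.9663; S(3,+2) = 3.5473; S(3,+3) = 6.3992
Terminal payoffs V(N, j) = max(K - S_T, 0):
  V(3,-3) = 0.894337; V(3,-2) = 0.745066; V(3,-1) = 0.475783; V(3,+0) = 0.000000; V(3,+1) = 0.000000; V(3,+2) = 0.000000; V(3,+3) = 0.000000
Backward induction: V(k, j) = exp(-r*dt) * [p_u * V(k+1, j+1) + p_m * V(k+1, j) + p_d * V(k+1, j-1)]
  V(2,-2) = exp(-r*dt) * [p_u*0.475783 + p_m*0.745066 + p_d*0.894337] = 0.735436
  V(2,-1) = exp(-r*dt) * [p_u*0.000000 + p_m*0.475783 + p_d*0.745066] = 0.467720
  V(2,+0) = exp(-r*dt) * [p_u*0.000000 + p_m*0.000000 + p_d*0.475783] = 0.098008
  V(2,+1) = exp(-r*dt) * [p_u*0.000000 + p_m*0.000000 + p_d*0.000000] = 0.000000
  V(2,+2) = exp(-r*dt) * [p_u*0.000000 + p_m*0.000000 + p_d*0.000000] = 0.000000
  V(1,-1) = exp(-r*dt) * [p_u*0.098008 + p_m*0.467720 + p_d*0.735436] = 0.472588
  V(1,+0) = exp(-r*dt) * [p_u*0.000000 + p_m*0.098008 + p_d*0.467720] = 0.161078
  V(1,+1) = exp(-r*dt) * [p_u*0.000000 + p_m*0.000000 + p_d*0.098008] = 0.020189
  V(0,+0) = exp(-r*dt) * [p_u*0.020189 + p_m*0.161078 + p_d*0.472588] = 0.206245


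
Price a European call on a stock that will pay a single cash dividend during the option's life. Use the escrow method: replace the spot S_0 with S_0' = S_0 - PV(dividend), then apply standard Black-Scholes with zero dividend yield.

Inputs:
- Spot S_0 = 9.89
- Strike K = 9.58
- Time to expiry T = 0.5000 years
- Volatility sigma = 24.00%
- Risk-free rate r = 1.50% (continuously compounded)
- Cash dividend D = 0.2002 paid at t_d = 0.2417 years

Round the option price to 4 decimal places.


Answer: Price = 0.7442

Derivation:
PV(D) = D * exp(-r * t_d) = 0.2002 * 0.99638106 = 0.19947549
S_0' = S_0 - PV(D) = 9.8900 - 0.19947549 = 9.69052451
d1 = (ln(S_0'/K) + (r + sigma^2/2)*T) / (sigma*sqrt(T)) = 0.19664028
d2 = d1 - sigma*sqrt(T) = 0.02693465
exp(-rT) = 0.99252805
N(d1) = 0.57794548; N(d2) = 0.51074407
C = S_0' * N(d1) - K * exp(-rT) * N(d2) = 9.69052451 * 0.57794548 - 9.5800 * 0.99252805 * 0.51074407 = 0.7442


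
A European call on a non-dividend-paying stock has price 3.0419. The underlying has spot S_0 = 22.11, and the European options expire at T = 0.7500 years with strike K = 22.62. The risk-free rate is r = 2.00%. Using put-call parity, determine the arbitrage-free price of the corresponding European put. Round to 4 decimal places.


Answer: Put price = 3.2151

Derivation:
Put-call parity: C - P = S_0 * exp(-qT) - K * exp(-rT).
S_0 * exp(-qT) = 22.1100 * 1.00000000 = 22.11000000
K * exp(-rT) = 22.6200 * 0.98511194 = 22.28323207
P = C - S*exp(-qT) + K*exp(-rT)
P = 3.0419 - 22.11000000 + 22.28323207 = 3.2151


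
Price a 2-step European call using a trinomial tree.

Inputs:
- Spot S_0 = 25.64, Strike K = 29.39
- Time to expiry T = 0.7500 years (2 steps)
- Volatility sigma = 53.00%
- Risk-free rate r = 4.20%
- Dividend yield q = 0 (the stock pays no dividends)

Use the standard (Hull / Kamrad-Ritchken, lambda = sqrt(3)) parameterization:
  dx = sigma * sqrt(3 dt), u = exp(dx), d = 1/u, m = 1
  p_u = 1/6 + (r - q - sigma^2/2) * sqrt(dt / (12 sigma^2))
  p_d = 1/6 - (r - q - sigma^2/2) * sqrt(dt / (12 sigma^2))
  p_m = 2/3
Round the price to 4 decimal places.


dt = T/N = 0.375000; dx = sigma*sqrt(3*dt) = 0.562150
u = exp(dx) = 1.754440; d = 1/u = 0.569982
p_u = 0.133830, p_m = 0.666667, p_d = 0.199504
Discount per step: exp(-r*dt) = 0.984373
Stock lattice S(k, j) with j the centered position index:
  k=0: S(0,+0) = 25.6400
  k=1: S(1,-1) = 14.6143; S(1,+0) = 25.6400; S(1,+1) = 44.9838
  k=2: S(2,-2) = 8.3299; S(2,-1) = 14.6143; S(2,+0) = 25.6400; S(2,+1) = 44.9838; S(2,+2) = 78.9215
Terminal payoffs V(N, j) = max(S_T - K, 0):
  V(2,-2) = 0.000000; V(2,-1) = 0.000000; V(2,+0) = 0.000000; V(2,+1) = 15.593849; V(2,+2) = 49.531478
Backward induction: V(k, j) = exp(-r*dt) * [p_u * V(k+1, j+1) + p_m * V(k+1, j) + p_d * V(k+1, j-1)]
  V(1,-1) = exp(-r*dt) * [p_u*0.000000 + p_m*0.000000 + p_d*0.000000] = 0.000000
  V(1,+0) = exp(-r*dt) * [p_u*15.593849 + p_m*0.000000 + p_d*0.000000] = 2.054307
  V(1,+1) = exp(-r*dt) * [p_u*49.531478 + p_m*15.593849 + p_d*0.000000] = 16.758638
  V(0,+0) = exp(-r*dt) * [p_u*16.758638 + p_m*2.054307 + p_d*0.000000] = 3.555890

Answer: Price = V(0,0) = 3.5559


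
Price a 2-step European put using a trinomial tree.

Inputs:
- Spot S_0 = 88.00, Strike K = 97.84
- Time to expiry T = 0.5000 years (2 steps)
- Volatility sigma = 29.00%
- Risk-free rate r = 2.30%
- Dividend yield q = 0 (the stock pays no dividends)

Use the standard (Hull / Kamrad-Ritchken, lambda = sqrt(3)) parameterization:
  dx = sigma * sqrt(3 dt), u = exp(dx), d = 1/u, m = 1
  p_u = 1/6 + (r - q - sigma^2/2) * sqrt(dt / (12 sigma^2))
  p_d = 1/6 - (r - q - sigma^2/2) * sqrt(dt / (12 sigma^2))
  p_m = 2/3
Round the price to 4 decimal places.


dt = T/N = 0.250000; dx = sigma*sqrt(3*dt) = 0.251147
u = exp(dx) = 1.285500; d = 1/u = 0.777908
p_u = 0.157185, p_m = 0.666667, p_d = 0.176148
Discount per step: exp(-r*dt) = 0.994266
Stock lattice S(k, j) with j the centered position index:
  k=0: S(0,+0) = 88.0000
  k=1: S(1,-1) = 68.4559; S(1,+0) = 88.0000; S(1,+1) = 113.1240
  k=2: S(2,-2) = 53.2524; S(2,-1) = 68.4559; S(2,+0) = 88.0000; S(2,+1) = 113.1240; S(2,+2) = 145.4208
Terminal payoffs V(N, j) = max(K - S_T, 0):
  V(2,-2) = 44.587642; V(2,-1) = 29.384120; V(2,+0) = 9.840000; V(2,+1) = 0.000000; V(2,+2) = 0.000000
Backward induction: V(k, j) = exp(-r*dt) * [p_u * V(k+1, j+1) + p_m * V(k+1, j) + p_d * V(k+1, j-1)]
  V(1,-1) = exp(-r*dt) * [p_u*9.840000 + p_m*29.384120 + p_d*44.587642] = 28.823931
  V(1,+0) = exp(-r*dt) * [p_u*0.000000 + p_m*9.840000 + p_d*29.384120] = 11.668670
  V(1,+1) = exp(-r*dt) * [p_u*0.000000 + p_m*0.000000 + p_d*9.840000] = 1.723360
  V(0,+0) = exp(-r*dt) * [p_u*1.723360 + p_m*11.668670 + p_d*28.823931] = 13.052017

Answer: Price = V(0,0) = 13.0520


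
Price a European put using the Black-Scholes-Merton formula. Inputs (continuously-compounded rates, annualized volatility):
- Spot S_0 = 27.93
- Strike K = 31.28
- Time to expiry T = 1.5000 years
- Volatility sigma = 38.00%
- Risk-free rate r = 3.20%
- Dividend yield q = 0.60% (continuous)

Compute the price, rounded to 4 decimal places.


Answer: Price = 6.4227

Derivation:
d1 = (ln(S/K) + (r - q + 0.5*sigma^2) * T) / (sigma * sqrt(T)) = 0.07310323
d2 = d1 - sigma * sqrt(T) = -0.39229983
exp(-rT) = 0.95313379; exp(-qT) = 0.99104038
P = K * exp(-rT) * N(-d2) - S_0 * exp(-qT) * N(-d1)
N(-d1) = 0.47086199; N(-d2) = 0.65258165
P = 31.2800 * 0.95313379 * 0.65258165 - 27.9300 * 0.99104038 * 0.47086199 = 6.4227


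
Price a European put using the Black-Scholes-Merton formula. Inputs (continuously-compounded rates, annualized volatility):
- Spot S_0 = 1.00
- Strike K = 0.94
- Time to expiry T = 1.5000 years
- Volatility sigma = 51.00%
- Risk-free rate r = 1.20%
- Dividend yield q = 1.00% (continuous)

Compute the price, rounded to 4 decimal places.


d1 = (ln(S/K) + (r - q + 0.5*sigma^2) * T) / (sigma * sqrt(T)) = 0.41617376
d2 = d1 - sigma * sqrt(T) = -0.20844613
exp(-rT) = 0.98216103; exp(-qT) = 0.98511194
P = K * exp(-rT) * N(-d2) - S_0 * exp(-qT) * N(-d1)
N(-d1) = 0.33864143; N(-d2) = 0.58255968
P = 0.9400 * 0.98216103 * 0.58255968 - 1.0000 * 0.98511194 * 0.33864143 = 0.2042

Answer: Price = 0.2042
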